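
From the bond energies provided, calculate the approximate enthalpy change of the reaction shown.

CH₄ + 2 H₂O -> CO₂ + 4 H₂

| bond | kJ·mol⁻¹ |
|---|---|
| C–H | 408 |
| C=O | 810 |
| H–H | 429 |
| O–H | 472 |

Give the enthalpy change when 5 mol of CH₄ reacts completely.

ΔH = +920 kJ

Bonds broken (reactants):
  C–H: 4 × 408 = 1632
  O–H: 4 × 472 = 1888
  Σ(broken) = 3520 kJ
Bonds formed (products):
  C=O: 2 × 810 = 1620
  H–H: 4 × 429 = 1716
  Σ(formed) = 3336 kJ
ΔH = Σ(broken) − Σ(formed) = 3520 − 3336 = +184 kJ
For 5× the reaction as written: 5 × (+184) = +920 kJ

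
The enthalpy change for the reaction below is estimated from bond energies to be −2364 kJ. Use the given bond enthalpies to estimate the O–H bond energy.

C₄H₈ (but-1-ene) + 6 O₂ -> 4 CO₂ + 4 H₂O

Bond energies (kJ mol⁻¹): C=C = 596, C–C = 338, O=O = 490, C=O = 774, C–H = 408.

Let D be the O–H bond energy.
Σ(broken) = 2×338 + 8×408 + 1×596 + 6×490 = 7476
Σ(formed) = 8×774 + 8×D = 6192 + 8D
ΔH = Σ(broken) − Σ(formed) = (7476) − (6192 + 8D) = +1284 − 8D
Setting this equal to −2364 kJ gives 8D = 3648, so D = 456 kJ/mol.

D(O–H) ≈ 456 kJ/mol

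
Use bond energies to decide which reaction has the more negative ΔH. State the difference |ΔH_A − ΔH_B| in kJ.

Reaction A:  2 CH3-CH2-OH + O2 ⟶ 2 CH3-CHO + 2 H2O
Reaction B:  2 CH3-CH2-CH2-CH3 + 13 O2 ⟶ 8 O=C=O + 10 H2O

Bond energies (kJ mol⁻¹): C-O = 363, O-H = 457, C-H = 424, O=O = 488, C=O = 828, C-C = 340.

Reaction A:
  Bonds broken (reactants):
    C-C: 2 × 340 = 680
    C-H: 10 × 424 = 4240
    C-O: 2 × 363 = 726
    O-H: 2 × 457 = 914
    O=O: 1 × 488 = 488
    Σ(broken) = 7048 kJ
  Bonds formed (products):
    C-C: 2 × 340 = 680
    C-H: 8 × 424 = 3392
    C=O: 2 × 828 = 1656
    O-H: 4 × 457 = 1828
    Σ(formed) = 7556 kJ
  ΔH_A = 7048 − 7556 = −508 kJ
Reaction B:
  Bonds broken (reactants):
    C-C: 6 × 340 = 2040
    C-H: 20 × 424 = 8480
    O=O: 13 × 488 = 6344
    Σ(broken) = 16864 kJ
  Bonds formed (products):
    C=O: 16 × 828 = 13248
    O-H: 20 × 457 = 9140
    Σ(formed) = 22388 kJ
  ΔH_B = 16864 − 22388 = −5524 kJ
ΔH_A − ΔH_B = +5016 kJ, so reaction B has the more negative ΔH; |ΔH_A − ΔH_B| = 5016 kJ.

Reaction B, by 5016 kJ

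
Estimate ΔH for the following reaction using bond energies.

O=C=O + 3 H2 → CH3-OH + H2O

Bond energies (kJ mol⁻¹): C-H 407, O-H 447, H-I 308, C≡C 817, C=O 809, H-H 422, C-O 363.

ΔH ≈ −41 kJ

Bonds broken (reactants):
  C=O: 2 × 809 = 1618
  H-H: 3 × 422 = 1266
  Σ(broken) = 2884 kJ
Bonds formed (products):
  C-H: 3 × 407 = 1221
  C-O: 1 × 363 = 363
  O-H: 3 × 447 = 1341
  Σ(formed) = 2925 kJ
ΔH = Σ(broken) − Σ(formed) = 2884 − 2925 = −41 kJ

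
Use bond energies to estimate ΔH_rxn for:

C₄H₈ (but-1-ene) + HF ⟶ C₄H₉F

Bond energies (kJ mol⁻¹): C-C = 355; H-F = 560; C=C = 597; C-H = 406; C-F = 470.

ΔH ≈ −74 kJ

Bonds broken (reactants):
  C-C: 2 × 355 = 710
  C-H: 8 × 406 = 3248
  C=C: 1 × 597 = 597
  H-F: 1 × 560 = 560
  Σ(broken) = 5115 kJ
Bonds formed (products):
  C-C: 3 × 355 = 1065
  C-F: 1 × 470 = 470
  C-H: 9 × 406 = 3654
  Σ(formed) = 5189 kJ
ΔH = Σ(broken) − Σ(formed) = 5115 − 5189 = −74 kJ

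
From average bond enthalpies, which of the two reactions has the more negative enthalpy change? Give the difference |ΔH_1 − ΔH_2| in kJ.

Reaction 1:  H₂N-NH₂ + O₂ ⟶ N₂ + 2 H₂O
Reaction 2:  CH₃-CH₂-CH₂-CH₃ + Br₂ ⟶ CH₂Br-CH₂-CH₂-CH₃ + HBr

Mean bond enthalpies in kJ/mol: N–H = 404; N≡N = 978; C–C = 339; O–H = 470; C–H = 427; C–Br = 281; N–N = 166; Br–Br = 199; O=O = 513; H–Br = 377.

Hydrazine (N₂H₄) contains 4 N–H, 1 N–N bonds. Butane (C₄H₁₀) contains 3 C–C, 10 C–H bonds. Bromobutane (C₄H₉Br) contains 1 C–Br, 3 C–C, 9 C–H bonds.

Reaction 1, by 531 kJ

Reaction 1:
  Bonds broken (reactants):
    N–H: 4 × 404 = 1616
    N–N: 1 × 166 = 166
    O=O: 1 × 513 = 513
    Σ(broken) = 2295 kJ
  Bonds formed (products):
    N≡N: 1 × 978 = 978
    O–H: 4 × 470 = 1880
    Σ(formed) = 2858 kJ
  ΔH_1 = 2295 − 2858 = −563 kJ
Reaction 2:
  Bonds broken (reactants):
    Br–Br: 1 × 199 = 199
    C–C: 3 × 339 = 1017
    C–H: 10 × 427 = 4270
    Σ(broken) = 5486 kJ
  Bonds formed (products):
    C–Br: 1 × 281 = 281
    C–C: 3 × 339 = 1017
    C–H: 9 × 427 = 3843
    H–Br: 1 × 377 = 377
    Σ(formed) = 5518 kJ
  ΔH_2 = 5486 − 5518 = −32 kJ
ΔH_1 − ΔH_2 = −531 kJ, so reaction 1 has the more negative ΔH; |ΔH_1 − ΔH_2| = 531 kJ.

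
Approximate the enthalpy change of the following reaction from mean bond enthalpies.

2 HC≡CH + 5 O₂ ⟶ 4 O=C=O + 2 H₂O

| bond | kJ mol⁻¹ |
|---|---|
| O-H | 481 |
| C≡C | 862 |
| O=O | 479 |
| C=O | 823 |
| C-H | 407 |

Bonds broken (reactants):
  C≡C: 2 × 862 = 1724
  C-H: 4 × 407 = 1628
  O=O: 5 × 479 = 2395
  Σ(broken) = 5747 kJ
Bonds formed (products):
  C=O: 8 × 823 = 6584
  O-H: 4 × 481 = 1924
  Σ(formed) = 8508 kJ
ΔH = Σ(broken) − Σ(formed) = 5747 − 8508 = −2761 kJ

ΔH ≈ −2761 kJ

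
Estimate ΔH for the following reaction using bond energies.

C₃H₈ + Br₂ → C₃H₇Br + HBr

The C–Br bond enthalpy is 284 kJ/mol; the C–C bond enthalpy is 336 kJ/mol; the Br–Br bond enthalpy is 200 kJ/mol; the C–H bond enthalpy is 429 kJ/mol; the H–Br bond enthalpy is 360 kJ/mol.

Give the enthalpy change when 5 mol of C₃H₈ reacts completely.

ΔH = −75 kJ

Bonds broken (reactants):
  Br–Br: 1 × 200 = 200
  C–C: 2 × 336 = 672
  C–H: 8 × 429 = 3432
  Σ(broken) = 4304 kJ
Bonds formed (products):
  C–Br: 1 × 284 = 284
  C–C: 2 × 336 = 672
  C–H: 7 × 429 = 3003
  H–Br: 1 × 360 = 360
  Σ(formed) = 4319 kJ
ΔH = Σ(broken) − Σ(formed) = 4304 − 4319 = −15 kJ
For 5× the reaction as written: 5 × (−15) = −75 kJ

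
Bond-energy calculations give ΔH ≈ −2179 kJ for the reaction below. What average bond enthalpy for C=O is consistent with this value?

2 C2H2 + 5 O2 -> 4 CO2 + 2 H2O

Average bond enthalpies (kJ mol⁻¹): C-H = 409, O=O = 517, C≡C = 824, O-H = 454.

D(C=O) ≈ 779 kJ/mol

Let D be the C=O bond energy.
Σ(broken) = 2×824 + 4×409 + 5×517 = 5869
Σ(formed) = 8×D + 4×454 = 1816 + 8D
ΔH = Σ(broken) − Σ(formed) = (5869) − (1816 + 8D) = +4053 − 8D
Setting this equal to −2179 kJ gives 8D = 6232, so D = 779 kJ/mol.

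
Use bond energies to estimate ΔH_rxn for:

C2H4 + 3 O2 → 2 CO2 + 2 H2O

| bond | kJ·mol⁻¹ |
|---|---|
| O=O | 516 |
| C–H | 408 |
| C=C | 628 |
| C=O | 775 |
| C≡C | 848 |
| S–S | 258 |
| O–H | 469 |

Bonds broken (reactants):
  C–H: 4 × 408 = 1632
  C=C: 1 × 628 = 628
  O=O: 3 × 516 = 1548
  Σ(broken) = 3808 kJ
Bonds formed (products):
  C=O: 4 × 775 = 3100
  O–H: 4 × 469 = 1876
  Σ(formed) = 4976 kJ
ΔH = Σ(broken) − Σ(formed) = 3808 − 4976 = −1168 kJ

ΔH ≈ −1168 kJ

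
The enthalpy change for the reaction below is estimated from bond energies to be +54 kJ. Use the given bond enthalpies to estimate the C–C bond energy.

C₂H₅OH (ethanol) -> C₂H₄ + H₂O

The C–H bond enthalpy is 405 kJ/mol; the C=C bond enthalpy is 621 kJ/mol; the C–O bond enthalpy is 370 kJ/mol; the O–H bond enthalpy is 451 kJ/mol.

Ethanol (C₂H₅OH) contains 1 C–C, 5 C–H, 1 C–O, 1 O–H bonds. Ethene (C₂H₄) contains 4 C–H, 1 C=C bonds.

D(C–C) ≈ 351 kJ/mol

Let D be the C–C bond energy.
Σ(broken) = 1×D + 5×405 + 1×370 + 1×451 = 2846 + D
Σ(formed) = 4×405 + 1×621 + 2×451 = 3143
ΔH = Σ(broken) − Σ(formed) = (2846 + D) − (3143) = −297 + D
Setting this equal to +54 kJ gives D = 351 kJ/mol.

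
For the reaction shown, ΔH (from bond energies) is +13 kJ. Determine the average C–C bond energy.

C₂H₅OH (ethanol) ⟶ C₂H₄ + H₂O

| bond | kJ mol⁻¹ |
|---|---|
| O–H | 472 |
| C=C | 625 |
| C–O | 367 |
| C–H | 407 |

Let D be the C–C bond energy.
Σ(broken) = 1×D + 5×407 + 1×367 + 1×472 = 2874 + D
Σ(formed) = 4×407 + 1×625 + 2×472 = 3197
ΔH = Σ(broken) − Σ(formed) = (2874 + D) − (3197) = −323 + D
Setting this equal to +13 kJ gives D = 336 kJ/mol.

D(C–C) ≈ 336 kJ/mol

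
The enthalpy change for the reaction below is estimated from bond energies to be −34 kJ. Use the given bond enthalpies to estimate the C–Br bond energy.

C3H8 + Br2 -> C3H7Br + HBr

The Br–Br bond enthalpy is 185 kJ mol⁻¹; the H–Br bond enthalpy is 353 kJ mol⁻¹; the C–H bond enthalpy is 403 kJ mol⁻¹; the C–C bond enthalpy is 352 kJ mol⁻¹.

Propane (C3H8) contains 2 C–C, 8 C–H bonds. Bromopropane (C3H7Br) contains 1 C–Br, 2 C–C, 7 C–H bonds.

Let D be the C–Br bond energy.
Σ(broken) = 1×185 + 2×352 + 8×403 = 4113
Σ(formed) = 1×D + 2×352 + 7×403 + 1×353 = 3878 + D
ΔH = Σ(broken) − Σ(formed) = (4113) − (3878 + D) = +235 − D
Setting this equal to −34 kJ gives D = 269 kJ/mol.

D(C–Br) ≈ 269 kJ/mol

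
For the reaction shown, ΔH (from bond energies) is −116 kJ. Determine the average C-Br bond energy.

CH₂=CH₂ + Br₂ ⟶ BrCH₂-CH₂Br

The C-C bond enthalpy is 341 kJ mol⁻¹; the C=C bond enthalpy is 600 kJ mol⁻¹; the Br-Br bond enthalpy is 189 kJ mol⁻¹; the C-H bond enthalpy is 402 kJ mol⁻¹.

D(C-Br) ≈ 282 kJ/mol

Let D be the C-Br bond energy.
Σ(broken) = 1×189 + 4×402 + 1×600 = 2397
Σ(formed) = 2×D + 1×341 + 4×402 = 1949 + 2D
ΔH = Σ(broken) − Σ(formed) = (2397) − (1949 + 2D) = +448 − 2D
Setting this equal to −116 kJ gives 2D = 564, so D = 282 kJ/mol.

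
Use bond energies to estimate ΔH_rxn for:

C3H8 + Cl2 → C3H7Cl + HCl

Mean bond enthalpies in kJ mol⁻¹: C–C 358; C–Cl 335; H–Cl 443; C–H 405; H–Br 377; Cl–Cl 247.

ΔH ≈ −126 kJ

Bonds broken (reactants):
  C–C: 2 × 358 = 716
  C–H: 8 × 405 = 3240
  Cl–Cl: 1 × 247 = 247
  Σ(broken) = 4203 kJ
Bonds formed (products):
  C–C: 2 × 358 = 716
  C–Cl: 1 × 335 = 335
  C–H: 7 × 405 = 2835
  H–Cl: 1 × 443 = 443
  Σ(formed) = 4329 kJ
ΔH = Σ(broken) − Σ(formed) = 4203 − 4329 = −126 kJ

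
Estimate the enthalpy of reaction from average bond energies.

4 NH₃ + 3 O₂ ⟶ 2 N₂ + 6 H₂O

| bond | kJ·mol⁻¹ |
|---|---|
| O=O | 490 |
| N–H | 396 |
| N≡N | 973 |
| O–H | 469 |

Bonds broken (reactants):
  N–H: 12 × 396 = 4752
  O=O: 3 × 490 = 1470
  Σ(broken) = 6222 kJ
Bonds formed (products):
  N≡N: 2 × 973 = 1946
  O–H: 12 × 469 = 5628
  Σ(formed) = 7574 kJ
ΔH = Σ(broken) − Σ(formed) = 6222 − 7574 = −1352 kJ

ΔH ≈ −1352 kJ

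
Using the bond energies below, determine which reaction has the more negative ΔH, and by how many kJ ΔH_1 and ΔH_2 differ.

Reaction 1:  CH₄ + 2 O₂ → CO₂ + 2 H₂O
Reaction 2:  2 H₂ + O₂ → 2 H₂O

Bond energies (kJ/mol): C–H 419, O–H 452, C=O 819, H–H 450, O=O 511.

Reaction 1, by 351 kJ

Reaction 1:
  Bonds broken (reactants):
    C–H: 4 × 419 = 1676
    O=O: 2 × 511 = 1022
    Σ(broken) = 2698 kJ
  Bonds formed (products):
    C=O: 2 × 819 = 1638
    O–H: 4 × 452 = 1808
    Σ(formed) = 3446 kJ
  ΔH_1 = 2698 − 3446 = −748 kJ
Reaction 2:
  Bonds broken (reactants):
    H–H: 2 × 450 = 900
    O=O: 1 × 511 = 511
    Σ(broken) = 1411 kJ
  Bonds formed (products):
    O–H: 4 × 452 = 1808
    Σ(formed) = 1808 kJ
  ΔH_2 = 1411 − 1808 = −397 kJ
ΔH_1 − ΔH_2 = −351 kJ, so reaction 1 has the more negative ΔH; |ΔH_1 − ΔH_2| = 351 kJ.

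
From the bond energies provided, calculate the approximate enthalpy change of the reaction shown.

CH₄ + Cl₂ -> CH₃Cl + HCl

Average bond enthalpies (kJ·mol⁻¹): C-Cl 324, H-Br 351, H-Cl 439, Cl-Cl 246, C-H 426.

Bonds broken (reactants):
  C-H: 4 × 426 = 1704
  Cl-Cl: 1 × 246 = 246
  Σ(broken) = 1950 kJ
Bonds formed (products):
  C-Cl: 1 × 324 = 324
  C-H: 3 × 426 = 1278
  H-Cl: 1 × 439 = 439
  Σ(formed) = 2041 kJ
ΔH = Σ(broken) − Σ(formed) = 1950 − 2041 = −91 kJ

ΔH ≈ −91 kJ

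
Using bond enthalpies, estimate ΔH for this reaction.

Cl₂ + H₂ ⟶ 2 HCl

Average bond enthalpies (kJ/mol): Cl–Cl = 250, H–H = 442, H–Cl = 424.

Bonds broken (reactants):
  Cl–Cl: 1 × 250 = 250
  H–H: 1 × 442 = 442
  Σ(broken) = 692 kJ
Bonds formed (products):
  H–Cl: 2 × 424 = 848
  Σ(formed) = 848 kJ
ΔH = Σ(broken) − Σ(formed) = 692 − 848 = −156 kJ

ΔH ≈ −156 kJ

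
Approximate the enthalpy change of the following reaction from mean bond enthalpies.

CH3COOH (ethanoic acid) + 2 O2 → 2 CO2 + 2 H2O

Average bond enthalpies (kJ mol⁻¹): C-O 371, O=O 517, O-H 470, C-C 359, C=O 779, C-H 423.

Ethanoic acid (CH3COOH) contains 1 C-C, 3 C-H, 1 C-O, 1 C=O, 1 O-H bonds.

ΔH ≈ −714 kJ

Bonds broken (reactants):
  C-C: 1 × 359 = 359
  C-H: 3 × 423 = 1269
  C-O: 1 × 371 = 371
  C=O: 1 × 779 = 779
  O-H: 1 × 470 = 470
  O=O: 2 × 517 = 1034
  Σ(broken) = 4282 kJ
Bonds formed (products):
  C=O: 4 × 779 = 3116
  O-H: 4 × 470 = 1880
  Σ(formed) = 4996 kJ
ΔH = Σ(broken) − Σ(formed) = 4282 − 4996 = −714 kJ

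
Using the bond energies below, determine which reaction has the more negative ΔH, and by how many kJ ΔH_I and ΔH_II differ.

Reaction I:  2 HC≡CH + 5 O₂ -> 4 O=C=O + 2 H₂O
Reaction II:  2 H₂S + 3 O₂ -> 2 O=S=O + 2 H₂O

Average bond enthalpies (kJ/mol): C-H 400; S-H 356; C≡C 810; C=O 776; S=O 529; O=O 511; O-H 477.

Reaction I, by 1274 kJ

Reaction I:
  Bonds broken (reactants):
    C≡C: 2 × 810 = 1620
    C-H: 4 × 400 = 1600
    O=O: 5 × 511 = 2555
    Σ(broken) = 5775 kJ
  Bonds formed (products):
    C=O: 8 × 776 = 6208
    O-H: 4 × 477 = 1908
    Σ(formed) = 8116 kJ
  ΔH_I = 5775 − 8116 = −2341 kJ
Reaction II:
  Bonds broken (reactants):
    O=O: 3 × 511 = 1533
    S-H: 4 × 356 = 1424
    Σ(broken) = 2957 kJ
  Bonds formed (products):
    O-H: 4 × 477 = 1908
    S=O: 4 × 529 = 2116
    Σ(formed) = 4024 kJ
  ΔH_II = 2957 − 4024 = −1067 kJ
ΔH_I − ΔH_II = −1274 kJ, so reaction I has the more negative ΔH; |ΔH_I − ΔH_II| = 1274 kJ.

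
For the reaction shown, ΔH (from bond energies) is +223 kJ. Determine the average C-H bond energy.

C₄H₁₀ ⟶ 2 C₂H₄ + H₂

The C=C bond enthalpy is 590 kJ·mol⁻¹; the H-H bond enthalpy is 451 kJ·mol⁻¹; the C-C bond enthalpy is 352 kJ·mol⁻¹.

D(C-H) ≈ 399 kJ/mol

Let D be the C-H bond energy.
Σ(broken) = 3×352 + 10×D = 1056 + 10D
Σ(formed) = 8×D + 2×590 + 1×451 = 1631 + 8D
ΔH = Σ(broken) − Σ(formed) = (1056 + 10D) − (1631 + 8D) = −575 + 2D
Setting this equal to +223 kJ gives 2D = 798, so D = 399 kJ/mol.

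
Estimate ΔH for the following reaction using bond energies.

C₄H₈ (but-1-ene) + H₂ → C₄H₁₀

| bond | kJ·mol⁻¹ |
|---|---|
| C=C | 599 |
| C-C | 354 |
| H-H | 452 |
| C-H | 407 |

Bonds broken (reactants):
  C-C: 2 × 354 = 708
  C-H: 8 × 407 = 3256
  C=C: 1 × 599 = 599
  H-H: 1 × 452 = 452
  Σ(broken) = 5015 kJ
Bonds formed (products):
  C-C: 3 × 354 = 1062
  C-H: 10 × 407 = 4070
  Σ(formed) = 5132 kJ
ΔH = Σ(broken) − Σ(formed) = 5015 − 5132 = −117 kJ

ΔH ≈ −117 kJ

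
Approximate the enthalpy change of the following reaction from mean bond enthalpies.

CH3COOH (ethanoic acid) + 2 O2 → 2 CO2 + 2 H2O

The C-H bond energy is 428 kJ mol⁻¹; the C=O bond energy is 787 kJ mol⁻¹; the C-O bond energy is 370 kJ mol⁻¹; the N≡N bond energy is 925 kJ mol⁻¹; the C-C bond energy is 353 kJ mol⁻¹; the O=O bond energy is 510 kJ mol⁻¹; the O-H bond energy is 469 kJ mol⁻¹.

Bonds broken (reactants):
  C-C: 1 × 353 = 353
  C-H: 3 × 428 = 1284
  C-O: 1 × 370 = 370
  C=O: 1 × 787 = 787
  O-H: 1 × 469 = 469
  O=O: 2 × 510 = 1020
  Σ(broken) = 4283 kJ
Bonds formed (products):
  C=O: 4 × 787 = 3148
  O-H: 4 × 469 = 1876
  Σ(formed) = 5024 kJ
ΔH = Σ(broken) − Σ(formed) = 4283 − 5024 = −741 kJ

ΔH ≈ −741 kJ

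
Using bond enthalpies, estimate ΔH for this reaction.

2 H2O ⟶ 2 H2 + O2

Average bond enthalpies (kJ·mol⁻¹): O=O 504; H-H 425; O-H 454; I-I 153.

Bonds broken (reactants):
  O-H: 4 × 454 = 1816
  Σ(broken) = 1816 kJ
Bonds formed (products):
  H-H: 2 × 425 = 850
  O=O: 1 × 504 = 504
  Σ(formed) = 1354 kJ
ΔH = Σ(broken) − Σ(formed) = 1816 − 1354 = +462 kJ

ΔH ≈ +462 kJ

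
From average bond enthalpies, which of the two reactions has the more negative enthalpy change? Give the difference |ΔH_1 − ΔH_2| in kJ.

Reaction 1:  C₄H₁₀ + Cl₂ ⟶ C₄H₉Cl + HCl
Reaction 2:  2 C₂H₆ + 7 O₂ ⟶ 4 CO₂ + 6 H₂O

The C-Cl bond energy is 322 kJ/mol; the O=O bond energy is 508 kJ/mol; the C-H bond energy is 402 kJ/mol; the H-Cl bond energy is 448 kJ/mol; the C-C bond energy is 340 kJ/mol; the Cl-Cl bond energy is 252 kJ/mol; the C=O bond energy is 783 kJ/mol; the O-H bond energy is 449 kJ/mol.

Reaction 2, by 2476 kJ

Reaction 1:
  Bonds broken (reactants):
    C-C: 3 × 340 = 1020
    C-H: 10 × 402 = 4020
    Cl-Cl: 1 × 252 = 252
    Σ(broken) = 5292 kJ
  Bonds formed (products):
    C-C: 3 × 340 = 1020
    C-Cl: 1 × 322 = 322
    C-H: 9 × 402 = 3618
    H-Cl: 1 × 448 = 448
    Σ(formed) = 5408 kJ
  ΔH_1 = 5292 − 5408 = −116 kJ
Reaction 2:
  Bonds broken (reactants):
    C-C: 2 × 340 = 680
    C-H: 12 × 402 = 4824
    O=O: 7 × 508 = 3556
    Σ(broken) = 9060 kJ
  Bonds formed (products):
    C=O: 8 × 783 = 6264
    O-H: 12 × 449 = 5388
    Σ(formed) = 11652 kJ
  ΔH_2 = 9060 − 11652 = −2592 kJ
ΔH_1 − ΔH_2 = +2476 kJ, so reaction 2 has the more negative ΔH; |ΔH_1 − ΔH_2| = 2476 kJ.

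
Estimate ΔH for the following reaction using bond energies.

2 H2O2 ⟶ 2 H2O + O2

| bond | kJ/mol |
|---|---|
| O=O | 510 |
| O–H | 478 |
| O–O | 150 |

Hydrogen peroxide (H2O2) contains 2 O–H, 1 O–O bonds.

Bonds broken (reactants):
  O–H: 4 × 478 = 1912
  O–O: 2 × 150 = 300
  Σ(broken) = 2212 kJ
Bonds formed (products):
  O–H: 4 × 478 = 1912
  O=O: 1 × 510 = 510
  Σ(formed) = 2422 kJ
ΔH = Σ(broken) − Σ(formed) = 2212 − 2422 = −210 kJ

ΔH ≈ −210 kJ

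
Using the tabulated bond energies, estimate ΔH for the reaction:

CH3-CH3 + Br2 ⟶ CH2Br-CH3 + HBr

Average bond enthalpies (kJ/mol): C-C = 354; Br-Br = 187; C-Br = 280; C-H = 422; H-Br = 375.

Bonds broken (reactants):
  Br-Br: 1 × 187 = 187
  C-C: 1 × 354 = 354
  C-H: 6 × 422 = 2532
  Σ(broken) = 3073 kJ
Bonds formed (products):
  C-Br: 1 × 280 = 280
  C-C: 1 × 354 = 354
  C-H: 5 × 422 = 2110
  H-Br: 1 × 375 = 375
  Σ(formed) = 3119 kJ
ΔH = Σ(broken) − Σ(formed) = 3073 − 3119 = −46 kJ

ΔH ≈ −46 kJ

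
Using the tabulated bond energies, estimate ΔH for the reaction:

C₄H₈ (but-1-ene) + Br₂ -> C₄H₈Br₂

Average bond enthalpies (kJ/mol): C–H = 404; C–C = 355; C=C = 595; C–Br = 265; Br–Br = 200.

ΔH ≈ −90 kJ

Bonds broken (reactants):
  Br–Br: 1 × 200 = 200
  C–C: 2 × 355 = 710
  C–H: 8 × 404 = 3232
  C=C: 1 × 595 = 595
  Σ(broken) = 4737 kJ
Bonds formed (products):
  C–Br: 2 × 265 = 530
  C–C: 3 × 355 = 1065
  C–H: 8 × 404 = 3232
  Σ(formed) = 4827 kJ
ΔH = Σ(broken) − Σ(formed) = 4737 − 4827 = −90 kJ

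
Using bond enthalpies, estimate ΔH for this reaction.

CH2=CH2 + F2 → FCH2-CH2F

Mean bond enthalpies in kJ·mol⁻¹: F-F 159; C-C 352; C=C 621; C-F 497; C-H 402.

Bonds broken (reactants):
  C-H: 4 × 402 = 1608
  C=C: 1 × 621 = 621
  F-F: 1 × 159 = 159
  Σ(broken) = 2388 kJ
Bonds formed (products):
  C-C: 1 × 352 = 352
  C-F: 2 × 497 = 994
  C-H: 4 × 402 = 1608
  Σ(formed) = 2954 kJ
ΔH = Σ(broken) − Σ(formed) = 2388 − 2954 = −566 kJ

ΔH ≈ −566 kJ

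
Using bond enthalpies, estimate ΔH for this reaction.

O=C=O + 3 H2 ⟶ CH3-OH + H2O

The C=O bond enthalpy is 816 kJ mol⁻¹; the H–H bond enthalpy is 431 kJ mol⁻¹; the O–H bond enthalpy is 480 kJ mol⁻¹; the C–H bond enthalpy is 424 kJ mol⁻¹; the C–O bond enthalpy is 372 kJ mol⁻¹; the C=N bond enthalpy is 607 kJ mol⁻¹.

ΔH ≈ −159 kJ

Bonds broken (reactants):
  C=O: 2 × 816 = 1632
  H–H: 3 × 431 = 1293
  Σ(broken) = 2925 kJ
Bonds formed (products):
  C–H: 3 × 424 = 1272
  C–O: 1 × 372 = 372
  O–H: 3 × 480 = 1440
  Σ(formed) = 3084 kJ
ΔH = Σ(broken) − Σ(formed) = 2925 − 3084 = −159 kJ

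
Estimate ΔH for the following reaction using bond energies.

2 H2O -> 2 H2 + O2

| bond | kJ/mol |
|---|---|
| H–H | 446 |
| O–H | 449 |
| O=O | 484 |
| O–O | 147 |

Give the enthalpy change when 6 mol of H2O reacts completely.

Bonds broken (reactants):
  O–H: 4 × 449 = 1796
  Σ(broken) = 1796 kJ
Bonds formed (products):
  H–H: 2 × 446 = 892
  O=O: 1 × 484 = 484
  Σ(formed) = 1376 kJ
ΔH = Σ(broken) − Σ(formed) = 1796 − 1376 = +420 kJ
For 3× the reaction as written: 3 × (+420) = +1260 kJ

ΔH = +1260 kJ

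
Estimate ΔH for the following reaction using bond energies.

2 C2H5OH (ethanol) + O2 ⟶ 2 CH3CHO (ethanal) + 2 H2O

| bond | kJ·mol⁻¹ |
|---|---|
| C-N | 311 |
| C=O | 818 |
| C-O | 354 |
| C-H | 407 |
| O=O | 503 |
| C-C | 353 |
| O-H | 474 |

Bonds broken (reactants):
  C-C: 2 × 353 = 706
  C-H: 10 × 407 = 4070
  C-O: 2 × 354 = 708
  O-H: 2 × 474 = 948
  O=O: 1 × 503 = 503
  Σ(broken) = 6935 kJ
Bonds formed (products):
  C-C: 2 × 353 = 706
  C-H: 8 × 407 = 3256
  C=O: 2 × 818 = 1636
  O-H: 4 × 474 = 1896
  Σ(formed) = 7494 kJ
ΔH = Σ(broken) − Σ(formed) = 6935 − 7494 = −559 kJ

ΔH ≈ −559 kJ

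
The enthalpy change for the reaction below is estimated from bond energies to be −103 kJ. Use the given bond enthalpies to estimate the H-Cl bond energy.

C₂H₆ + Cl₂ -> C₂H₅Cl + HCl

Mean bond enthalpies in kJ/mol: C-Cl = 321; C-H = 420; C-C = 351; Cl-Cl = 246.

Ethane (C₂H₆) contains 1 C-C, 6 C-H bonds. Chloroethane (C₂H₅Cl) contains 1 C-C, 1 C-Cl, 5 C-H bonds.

Let D be the H-Cl bond energy.
Σ(broken) = 1×351 + 6×420 + 1×246 = 3117
Σ(formed) = 1×351 + 1×321 + 5×420 + 1×D = 2772 + D
ΔH = Σ(broken) − Σ(formed) = (3117) − (2772 + D) = +345 − D
Setting this equal to −103 kJ gives D = 448 kJ/mol.

D(H-Cl) ≈ 448 kJ/mol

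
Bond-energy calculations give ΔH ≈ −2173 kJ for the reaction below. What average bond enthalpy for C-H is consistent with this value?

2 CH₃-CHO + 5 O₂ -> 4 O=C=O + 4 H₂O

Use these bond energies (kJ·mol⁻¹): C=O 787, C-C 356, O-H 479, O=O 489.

D(C-H) ≈ 403 kJ/mol

Let D be the C-H bond energy.
Σ(broken) = 2×356 + 8×D + 2×787 + 5×489 = 4731 + 8D
Σ(formed) = 8×787 + 8×479 = 10128
ΔH = Σ(broken) − Σ(formed) = (4731 + 8D) − (10128) = −5397 + 8D
Setting this equal to −2173 kJ gives 8D = 3224, so D = 403 kJ/mol.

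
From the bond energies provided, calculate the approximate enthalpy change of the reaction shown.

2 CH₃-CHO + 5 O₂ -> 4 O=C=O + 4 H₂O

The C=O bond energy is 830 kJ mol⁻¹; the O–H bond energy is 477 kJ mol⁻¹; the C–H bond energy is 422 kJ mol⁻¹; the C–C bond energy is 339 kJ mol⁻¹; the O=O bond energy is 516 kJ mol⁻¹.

Bonds broken (reactants):
  C–C: 2 × 339 = 678
  C–H: 8 × 422 = 3376
  C=O: 2 × 830 = 1660
  O=O: 5 × 516 = 2580
  Σ(broken) = 8294 kJ
Bonds formed (products):
  C=O: 8 × 830 = 6640
  O–H: 8 × 477 = 3816
  Σ(formed) = 10456 kJ
ΔH = Σ(broken) − Σ(formed) = 8294 − 10456 = −2162 kJ

ΔH ≈ −2162 kJ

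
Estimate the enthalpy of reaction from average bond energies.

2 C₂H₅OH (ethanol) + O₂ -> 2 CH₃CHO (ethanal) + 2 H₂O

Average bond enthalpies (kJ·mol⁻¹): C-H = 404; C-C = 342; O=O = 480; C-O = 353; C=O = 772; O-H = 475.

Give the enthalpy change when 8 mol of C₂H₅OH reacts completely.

ΔH = −2000 kJ

Bonds broken (reactants):
  C-C: 2 × 342 = 684
  C-H: 10 × 404 = 4040
  C-O: 2 × 353 = 706
  O-H: 2 × 475 = 950
  O=O: 1 × 480 = 480
  Σ(broken) = 6860 kJ
Bonds formed (products):
  C-C: 2 × 342 = 684
  C-H: 8 × 404 = 3232
  C=O: 2 × 772 = 1544
  O-H: 4 × 475 = 1900
  Σ(formed) = 7360 kJ
ΔH = Σ(broken) − Σ(formed) = 6860 − 7360 = −500 kJ
For 4× the reaction as written: 4 × (−500) = −2000 kJ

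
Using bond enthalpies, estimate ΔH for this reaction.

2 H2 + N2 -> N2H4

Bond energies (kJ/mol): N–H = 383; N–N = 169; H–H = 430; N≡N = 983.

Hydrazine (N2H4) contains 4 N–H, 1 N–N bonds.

Bonds broken (reactants):
  H–H: 2 × 430 = 860
  N≡N: 1 × 983 = 983
  Σ(broken) = 1843 kJ
Bonds formed (products):
  N–H: 4 × 383 = 1532
  N–N: 1 × 169 = 169
  Σ(formed) = 1701 kJ
ΔH = Σ(broken) − Σ(formed) = 1843 − 1701 = +142 kJ

ΔH ≈ +142 kJ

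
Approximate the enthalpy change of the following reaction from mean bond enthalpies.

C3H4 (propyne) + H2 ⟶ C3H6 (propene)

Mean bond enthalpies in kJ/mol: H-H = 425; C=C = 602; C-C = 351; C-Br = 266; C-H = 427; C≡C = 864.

Bonds broken (reactants):
  C≡C: 1 × 864 = 864
  C-C: 1 × 351 = 351
  C-H: 4 × 427 = 1708
  H-H: 1 × 425 = 425
  Σ(broken) = 3348 kJ
Bonds formed (products):
  C-C: 1 × 351 = 351
  C-H: 6 × 427 = 2562
  C=C: 1 × 602 = 602
  Σ(formed) = 3515 kJ
ΔH = Σ(broken) − Σ(formed) = 3348 − 3515 = −167 kJ

ΔH ≈ −167 kJ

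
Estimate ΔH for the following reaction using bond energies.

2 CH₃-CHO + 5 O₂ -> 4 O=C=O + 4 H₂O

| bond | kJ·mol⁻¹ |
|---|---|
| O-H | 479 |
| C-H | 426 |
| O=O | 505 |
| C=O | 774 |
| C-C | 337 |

ΔH ≈ −1869 kJ

Bonds broken (reactants):
  C-C: 2 × 337 = 674
  C-H: 8 × 426 = 3408
  C=O: 2 × 774 = 1548
  O=O: 5 × 505 = 2525
  Σ(broken) = 8155 kJ
Bonds formed (products):
  C=O: 8 × 774 = 6192
  O-H: 8 × 479 = 3832
  Σ(formed) = 10024 kJ
ΔH = Σ(broken) − Σ(formed) = 8155 − 10024 = −1869 kJ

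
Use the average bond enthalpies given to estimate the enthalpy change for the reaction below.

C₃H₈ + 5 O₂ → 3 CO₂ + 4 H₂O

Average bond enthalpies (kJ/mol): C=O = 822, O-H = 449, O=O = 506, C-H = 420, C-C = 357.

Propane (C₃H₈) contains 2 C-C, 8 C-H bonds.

ΔH ≈ −1920 kJ

Bonds broken (reactants):
  C-C: 2 × 357 = 714
  C-H: 8 × 420 = 3360
  O=O: 5 × 506 = 2530
  Σ(broken) = 6604 kJ
Bonds formed (products):
  C=O: 6 × 822 = 4932
  O-H: 8 × 449 = 3592
  Σ(formed) = 8524 kJ
ΔH = Σ(broken) − Σ(formed) = 6604 − 8524 = −1920 kJ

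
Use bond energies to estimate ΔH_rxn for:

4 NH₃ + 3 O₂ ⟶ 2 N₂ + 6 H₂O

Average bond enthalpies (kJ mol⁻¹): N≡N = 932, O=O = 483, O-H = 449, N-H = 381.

ΔH ≈ −1231 kJ

Bonds broken (reactants):
  N-H: 12 × 381 = 4572
  O=O: 3 × 483 = 1449
  Σ(broken) = 6021 kJ
Bonds formed (products):
  N≡N: 2 × 932 = 1864
  O-H: 12 × 449 = 5388
  Σ(formed) = 7252 kJ
ΔH = Σ(broken) − Σ(formed) = 6021 − 7252 = −1231 kJ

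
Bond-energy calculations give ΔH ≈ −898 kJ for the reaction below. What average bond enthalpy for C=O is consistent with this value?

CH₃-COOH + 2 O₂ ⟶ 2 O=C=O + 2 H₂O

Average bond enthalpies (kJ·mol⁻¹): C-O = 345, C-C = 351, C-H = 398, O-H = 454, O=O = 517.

D(C=O) ≈ 820 kJ/mol

Let D be the C=O bond energy.
Σ(broken) = 1×351 + 3×398 + 1×345 + 1×D + 1×454 + 2×517 = 3378 + D
Σ(formed) = 4×D + 4×454 = 1816 + 4D
ΔH = Σ(broken) − Σ(formed) = (3378 + D) − (1816 + 4D) = +1562 − 3D
Setting this equal to −898 kJ gives 3D = 2460, so D = 820 kJ/mol.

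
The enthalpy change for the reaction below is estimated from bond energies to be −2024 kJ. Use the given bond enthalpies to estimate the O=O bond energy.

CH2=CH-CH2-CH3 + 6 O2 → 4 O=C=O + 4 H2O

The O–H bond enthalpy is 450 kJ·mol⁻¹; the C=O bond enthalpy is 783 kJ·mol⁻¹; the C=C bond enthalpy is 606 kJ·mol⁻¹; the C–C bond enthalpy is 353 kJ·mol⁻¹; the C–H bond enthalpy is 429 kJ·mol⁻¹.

D(O=O) ≈ 516 kJ/mol

Let D be the O=O bond energy.
Σ(broken) = 2×353 + 8×429 + 1×606 + 6×D = 4744 + 6D
Σ(formed) = 8×783 + 8×450 = 9864
ΔH = Σ(broken) − Σ(formed) = (4744 + 6D) − (9864) = −5120 + 6D
Setting this equal to −2024 kJ gives 6D = 3096, so D = 516 kJ/mol.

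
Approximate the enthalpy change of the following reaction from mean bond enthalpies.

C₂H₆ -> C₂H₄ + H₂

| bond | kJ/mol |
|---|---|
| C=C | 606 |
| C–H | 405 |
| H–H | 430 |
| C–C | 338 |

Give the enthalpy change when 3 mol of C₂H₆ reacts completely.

Bonds broken (reactants):
  C–C: 1 × 338 = 338
  C–H: 6 × 405 = 2430
  Σ(broken) = 2768 kJ
Bonds formed (products):
  C–H: 4 × 405 = 1620
  C=C: 1 × 606 = 606
  H–H: 1 × 430 = 430
  Σ(formed) = 2656 kJ
ΔH = Σ(broken) − Σ(formed) = 2768 − 2656 = +112 kJ
For 3× the reaction as written: 3 × (+112) = +336 kJ

ΔH = +336 kJ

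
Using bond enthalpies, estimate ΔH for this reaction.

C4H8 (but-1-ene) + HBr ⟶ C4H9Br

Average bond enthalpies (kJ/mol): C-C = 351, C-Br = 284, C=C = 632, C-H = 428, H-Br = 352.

Bonds broken (reactants):
  C-C: 2 × 351 = 702
  C-H: 8 × 428 = 3424
  C=C: 1 × 632 = 632
  H-Br: 1 × 352 = 352
  Σ(broken) = 5110 kJ
Bonds formed (products):
  C-Br: 1 × 284 = 284
  C-C: 3 × 351 = 1053
  C-H: 9 × 428 = 3852
  Σ(formed) = 5189 kJ
ΔH = Σ(broken) − Σ(formed) = 5110 − 5189 = −79 kJ

ΔH ≈ −79 kJ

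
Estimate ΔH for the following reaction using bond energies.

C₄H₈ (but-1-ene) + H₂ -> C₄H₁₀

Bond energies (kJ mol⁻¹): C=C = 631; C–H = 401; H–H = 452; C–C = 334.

Bonds broken (reactants):
  C–C: 2 × 334 = 668
  C–H: 8 × 401 = 3208
  C=C: 1 × 631 = 631
  H–H: 1 × 452 = 452
  Σ(broken) = 4959 kJ
Bonds formed (products):
  C–C: 3 × 334 = 1002
  C–H: 10 × 401 = 4010
  Σ(formed) = 5012 kJ
ΔH = Σ(broken) − Σ(formed) = 4959 − 5012 = −53 kJ

ΔH ≈ −53 kJ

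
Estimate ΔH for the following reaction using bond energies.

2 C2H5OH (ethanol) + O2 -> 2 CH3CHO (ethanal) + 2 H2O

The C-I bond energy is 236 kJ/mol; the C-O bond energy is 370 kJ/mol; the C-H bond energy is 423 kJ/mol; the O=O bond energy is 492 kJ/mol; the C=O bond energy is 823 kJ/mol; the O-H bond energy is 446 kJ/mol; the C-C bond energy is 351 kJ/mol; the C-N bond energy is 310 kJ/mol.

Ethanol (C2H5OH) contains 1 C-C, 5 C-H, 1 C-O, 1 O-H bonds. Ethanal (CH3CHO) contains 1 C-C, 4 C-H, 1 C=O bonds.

Bonds broken (reactants):
  C-C: 2 × 351 = 702
  C-H: 10 × 423 = 4230
  C-O: 2 × 370 = 740
  O-H: 2 × 446 = 892
  O=O: 1 × 492 = 492
  Σ(broken) = 7056 kJ
Bonds formed (products):
  C-C: 2 × 351 = 702
  C-H: 8 × 423 = 3384
  C=O: 2 × 823 = 1646
  O-H: 4 × 446 = 1784
  Σ(formed) = 7516 kJ
ΔH = Σ(broken) − Σ(formed) = 7056 − 7516 = −460 kJ

ΔH ≈ −460 kJ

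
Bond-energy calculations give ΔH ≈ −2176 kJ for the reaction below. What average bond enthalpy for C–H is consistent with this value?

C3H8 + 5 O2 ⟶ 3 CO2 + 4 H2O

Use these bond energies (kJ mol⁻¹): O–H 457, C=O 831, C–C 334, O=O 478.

D(C–H) ≈ 426 kJ/mol

Let D be the C–H bond energy.
Σ(broken) = 2×334 + 8×D + 5×478 = 3058 + 8D
Σ(formed) = 6×831 + 8×457 = 8642
ΔH = Σ(broken) − Σ(formed) = (3058 + 8D) − (8642) = −5584 + 8D
Setting this equal to −2176 kJ gives 8D = 3408, so D = 426 kJ/mol.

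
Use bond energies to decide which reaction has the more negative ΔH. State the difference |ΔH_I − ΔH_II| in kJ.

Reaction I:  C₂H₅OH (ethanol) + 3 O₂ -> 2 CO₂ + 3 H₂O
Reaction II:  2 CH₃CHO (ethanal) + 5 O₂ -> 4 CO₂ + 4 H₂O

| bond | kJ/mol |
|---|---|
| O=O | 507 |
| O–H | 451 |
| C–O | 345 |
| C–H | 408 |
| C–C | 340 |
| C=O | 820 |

Reaction II, by 760 kJ

Reaction I:
  Bonds broken (reactants):
    C–C: 1 × 340 = 340
    C–H: 5 × 408 = 2040
    C–O: 1 × 345 = 345
    O–H: 1 × 451 = 451
    O=O: 3 × 507 = 1521
    Σ(broken) = 4697 kJ
  Bonds formed (products):
    C=O: 4 × 820 = 3280
    O–H: 6 × 451 = 2706
    Σ(formed) = 5986 kJ
  ΔH_I = 4697 − 5986 = −1289 kJ
Reaction II:
  Bonds broken (reactants):
    C–C: 2 × 340 = 680
    C–H: 8 × 408 = 3264
    C=O: 2 × 820 = 1640
    O=O: 5 × 507 = 2535
    Σ(broken) = 8119 kJ
  Bonds formed (products):
    C=O: 8 × 820 = 6560
    O–H: 8 × 451 = 3608
    Σ(formed) = 10168 kJ
  ΔH_II = 8119 − 10168 = −2049 kJ
ΔH_I − ΔH_II = +760 kJ, so reaction II has the more negative ΔH; |ΔH_I − ΔH_II| = 760 kJ.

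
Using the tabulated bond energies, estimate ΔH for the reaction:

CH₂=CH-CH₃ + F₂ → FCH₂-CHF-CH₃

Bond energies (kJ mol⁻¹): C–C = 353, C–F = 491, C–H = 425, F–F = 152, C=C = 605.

Bonds broken (reactants):
  C–C: 1 × 353 = 353
  C–H: 6 × 425 = 2550
  C=C: 1 × 605 = 605
  F–F: 1 × 152 = 152
  Σ(broken) = 3660 kJ
Bonds formed (products):
  C–C: 2 × 353 = 706
  C–F: 2 × 491 = 982
  C–H: 6 × 425 = 2550
  Σ(formed) = 4238 kJ
ΔH = Σ(broken) − Σ(formed) = 3660 − 4238 = −578 kJ

ΔH ≈ −578 kJ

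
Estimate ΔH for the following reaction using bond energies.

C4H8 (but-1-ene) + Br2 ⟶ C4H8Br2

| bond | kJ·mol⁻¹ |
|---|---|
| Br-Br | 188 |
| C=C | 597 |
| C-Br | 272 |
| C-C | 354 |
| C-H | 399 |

Bonds broken (reactants):
  Br-Br: 1 × 188 = 188
  C-C: 2 × 354 = 708
  C-H: 8 × 399 = 3192
  C=C: 1 × 597 = 597
  Σ(broken) = 4685 kJ
Bonds formed (products):
  C-Br: 2 × 272 = 544
  C-C: 3 × 354 = 1062
  C-H: 8 × 399 = 3192
  Σ(formed) = 4798 kJ
ΔH = Σ(broken) − Σ(formed) = 4685 − 4798 = −113 kJ

ΔH ≈ −113 kJ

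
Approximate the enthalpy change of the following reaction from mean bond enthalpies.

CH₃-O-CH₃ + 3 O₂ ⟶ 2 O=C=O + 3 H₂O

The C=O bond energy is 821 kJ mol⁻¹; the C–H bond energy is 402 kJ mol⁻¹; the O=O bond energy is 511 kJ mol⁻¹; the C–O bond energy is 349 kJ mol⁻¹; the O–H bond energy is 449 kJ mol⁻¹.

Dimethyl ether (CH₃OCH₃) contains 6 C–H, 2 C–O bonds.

ΔH ≈ −1335 kJ

Bonds broken (reactants):
  C–H: 6 × 402 = 2412
  C–O: 2 × 349 = 698
  O=O: 3 × 511 = 1533
  Σ(broken) = 4643 kJ
Bonds formed (products):
  C=O: 4 × 821 = 3284
  O–H: 6 × 449 = 2694
  Σ(formed) = 5978 kJ
ΔH = Σ(broken) − Σ(formed) = 4643 − 5978 = −1335 kJ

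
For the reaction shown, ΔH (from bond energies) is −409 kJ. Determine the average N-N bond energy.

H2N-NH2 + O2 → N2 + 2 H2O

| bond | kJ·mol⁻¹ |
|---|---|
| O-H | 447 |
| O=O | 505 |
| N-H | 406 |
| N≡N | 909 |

D(N-N) ≈ 159 kJ/mol

Let D be the N-N bond energy.
Σ(broken) = 4×406 + 1×D + 1×505 = 2129 + D
Σ(formed) = 1×909 + 4×447 = 2697
ΔH = Σ(broken) − Σ(formed) = (2129 + D) − (2697) = −568 + D
Setting this equal to −409 kJ gives D = 159 kJ/mol.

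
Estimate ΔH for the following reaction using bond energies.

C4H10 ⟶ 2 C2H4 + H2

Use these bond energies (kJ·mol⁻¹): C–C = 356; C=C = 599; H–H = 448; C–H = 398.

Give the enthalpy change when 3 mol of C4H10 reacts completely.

Bonds broken (reactants):
  C–C: 3 × 356 = 1068
  C–H: 10 × 398 = 3980
  Σ(broken) = 5048 kJ
Bonds formed (products):
  C–H: 8 × 398 = 3184
  C=C: 2 × 599 = 1198
  H–H: 1 × 448 = 448
  Σ(formed) = 4830 kJ
ΔH = Σ(broken) − Σ(formed) = 5048 − 4830 = +218 kJ
For 3× the reaction as written: 3 × (+218) = +654 kJ

ΔH = +654 kJ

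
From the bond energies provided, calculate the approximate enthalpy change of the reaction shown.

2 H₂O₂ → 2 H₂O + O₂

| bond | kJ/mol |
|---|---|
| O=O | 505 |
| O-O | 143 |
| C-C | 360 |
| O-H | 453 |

ΔH ≈ −219 kJ

Bonds broken (reactants):
  O-H: 4 × 453 = 1812
  O-O: 2 × 143 = 286
  Σ(broken) = 2098 kJ
Bonds formed (products):
  O-H: 4 × 453 = 1812
  O=O: 1 × 505 = 505
  Σ(formed) = 2317 kJ
ΔH = Σ(broken) − Σ(formed) = 2098 − 2317 = −219 kJ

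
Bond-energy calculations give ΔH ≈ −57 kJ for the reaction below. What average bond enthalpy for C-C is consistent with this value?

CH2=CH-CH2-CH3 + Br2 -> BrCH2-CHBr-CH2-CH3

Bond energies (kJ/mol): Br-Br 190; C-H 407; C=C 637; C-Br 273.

D(C-C) ≈ 338 kJ/mol

Let D be the C-C bond energy.
Σ(broken) = 1×190 + 2×D + 8×407 + 1×637 = 4083 + 2D
Σ(formed) = 2×273 + 3×D + 8×407 = 3802 + 3D
ΔH = Σ(broken) − Σ(formed) = (4083 + 2D) − (3802 + 3D) = +281 − D
Setting this equal to −57 kJ gives D = 338 kJ/mol.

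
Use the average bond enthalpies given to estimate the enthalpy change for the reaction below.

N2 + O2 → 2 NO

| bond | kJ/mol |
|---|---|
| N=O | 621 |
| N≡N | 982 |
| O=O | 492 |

ΔH ≈ +232 kJ

Bonds broken (reactants):
  N≡N: 1 × 982 = 982
  O=O: 1 × 492 = 492
  Σ(broken) = 1474 kJ
Bonds formed (products):
  N=O: 2 × 621 = 1242
  Σ(formed) = 1242 kJ
ΔH = Σ(broken) − Σ(formed) = 1474 − 1242 = +232 kJ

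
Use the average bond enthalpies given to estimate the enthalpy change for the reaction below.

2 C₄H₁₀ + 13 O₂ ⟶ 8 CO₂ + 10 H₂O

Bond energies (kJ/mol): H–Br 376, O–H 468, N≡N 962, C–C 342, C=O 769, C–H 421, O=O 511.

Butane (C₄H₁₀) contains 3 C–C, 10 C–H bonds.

ΔH ≈ −4549 kJ

Bonds broken (reactants):
  C–C: 6 × 342 = 2052
  C–H: 20 × 421 = 8420
  O=O: 13 × 511 = 6643
  Σ(broken) = 17115 kJ
Bonds formed (products):
  C=O: 16 × 769 = 12304
  O–H: 20 × 468 = 9360
  Σ(formed) = 21664 kJ
ΔH = Σ(broken) − Σ(formed) = 17115 − 21664 = −4549 kJ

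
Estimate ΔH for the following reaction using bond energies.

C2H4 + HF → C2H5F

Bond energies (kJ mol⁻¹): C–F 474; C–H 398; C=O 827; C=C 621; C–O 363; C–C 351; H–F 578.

ΔH ≈ −24 kJ

Bonds broken (reactants):
  C–H: 4 × 398 = 1592
  C=C: 1 × 621 = 621
  H–F: 1 × 578 = 578
  Σ(broken) = 2791 kJ
Bonds formed (products):
  C–C: 1 × 351 = 351
  C–F: 1 × 474 = 474
  C–H: 5 × 398 = 1990
  Σ(formed) = 2815 kJ
ΔH = Σ(broken) − Σ(formed) = 2791 − 2815 = −24 kJ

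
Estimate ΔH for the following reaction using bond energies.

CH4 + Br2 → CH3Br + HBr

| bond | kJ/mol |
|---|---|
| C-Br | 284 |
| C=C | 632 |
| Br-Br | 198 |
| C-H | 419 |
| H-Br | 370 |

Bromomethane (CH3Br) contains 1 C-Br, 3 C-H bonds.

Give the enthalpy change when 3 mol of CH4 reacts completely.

ΔH = −111 kJ

Bonds broken (reactants):
  Br-Br: 1 × 198 = 198
  C-H: 4 × 419 = 1676
  Σ(broken) = 1874 kJ
Bonds formed (products):
  C-Br: 1 × 284 = 284
  C-H: 3 × 419 = 1257
  H-Br: 1 × 370 = 370
  Σ(formed) = 1911 kJ
ΔH = Σ(broken) − Σ(formed) = 1874 − 1911 = −37 kJ
For 3× the reaction as written: 3 × (−37) = −111 kJ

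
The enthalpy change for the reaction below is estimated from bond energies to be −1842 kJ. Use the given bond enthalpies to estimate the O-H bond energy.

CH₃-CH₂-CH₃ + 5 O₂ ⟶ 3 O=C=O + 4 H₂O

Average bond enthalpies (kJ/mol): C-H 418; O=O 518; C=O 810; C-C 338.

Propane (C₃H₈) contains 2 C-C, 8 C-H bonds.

Let D be the O-H bond energy.
Σ(broken) = 2×338 + 8×418 + 5×518 = 6610
Σ(formed) = 6×810 + 8×D = 4860 + 8D
ΔH = Σ(broken) − Σ(formed) = (6610) − (4860 + 8D) = +1750 − 8D
Setting this equal to −1842 kJ gives 8D = 3592, so D = 449 kJ/mol.

D(O-H) ≈ 449 kJ/mol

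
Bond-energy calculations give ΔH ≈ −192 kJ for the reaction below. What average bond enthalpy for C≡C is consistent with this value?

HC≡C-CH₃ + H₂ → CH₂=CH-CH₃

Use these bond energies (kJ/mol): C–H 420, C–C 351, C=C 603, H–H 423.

Let D be the C≡C bond energy.
Σ(broken) = 1×D + 1×351 + 4×420 + 1×423 = 2454 + D
Σ(formed) = 1×351 + 6×420 + 1×603 = 3474
ΔH = Σ(broken) − Σ(formed) = (2454 + D) − (3474) = −1020 + D
Setting this equal to −192 kJ gives D = 828 kJ/mol.

D(C≡C) ≈ 828 kJ/mol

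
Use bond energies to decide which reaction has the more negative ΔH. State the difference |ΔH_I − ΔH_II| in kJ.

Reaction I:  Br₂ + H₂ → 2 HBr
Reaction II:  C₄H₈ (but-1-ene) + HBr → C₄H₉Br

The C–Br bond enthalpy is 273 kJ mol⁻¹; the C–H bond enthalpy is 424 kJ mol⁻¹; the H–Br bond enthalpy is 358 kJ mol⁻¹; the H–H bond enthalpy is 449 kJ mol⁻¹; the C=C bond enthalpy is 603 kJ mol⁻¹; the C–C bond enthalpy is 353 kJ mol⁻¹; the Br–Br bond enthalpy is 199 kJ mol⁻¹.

Reaction II, by 21 kJ

Reaction I:
  Bonds broken (reactants):
    Br–Br: 1 × 199 = 199
    H–H: 1 × 449 = 449
    Σ(broken) = 648 kJ
  Bonds formed (products):
    H–Br: 2 × 358 = 716
    Σ(formed) = 716 kJ
  ΔH_I = 648 − 716 = −68 kJ
Reaction II:
  Bonds broken (reactants):
    C–C: 2 × 353 = 706
    C–H: 8 × 424 = 3392
    C=C: 1 × 603 = 603
    H–Br: 1 × 358 = 358
    Σ(broken) = 5059 kJ
  Bonds formed (products):
    C–Br: 1 × 273 = 273
    C–C: 3 × 353 = 1059
    C–H: 9 × 424 = 3816
    Σ(formed) = 5148 kJ
  ΔH_II = 5059 − 5148 = −89 kJ
ΔH_I − ΔH_II = +21 kJ, so reaction II has the more negative ΔH; |ΔH_I − ΔH_II| = 21 kJ.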